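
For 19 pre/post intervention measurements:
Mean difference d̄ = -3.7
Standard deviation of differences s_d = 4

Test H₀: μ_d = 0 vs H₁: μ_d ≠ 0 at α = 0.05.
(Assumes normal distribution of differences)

Answer: t = -4.0318, reject H₀

Derivation:
df = n - 1 = 18
SE = s_d/√n = 4/√19 = 0.9177
t = d̄/SE = -3.7/0.9177 = -4.0318
Critical value: t_{0.025,18} = ±2.101
p-value ≈ 0.0008
Decision: reject H₀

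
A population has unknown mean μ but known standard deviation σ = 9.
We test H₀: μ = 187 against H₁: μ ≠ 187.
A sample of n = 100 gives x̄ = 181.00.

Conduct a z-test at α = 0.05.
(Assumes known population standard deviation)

Answer: z = -6.6667, reject H₀

Derivation:
Standard error: SE = σ/√n = 9/√100 = 0.9000
z-statistic: z = (x̄ - μ₀)/SE = (181.00 - 187)/0.9000 = -6.6667
Critical value: ±1.960
p-value < 0.0001
Decision: reject H₀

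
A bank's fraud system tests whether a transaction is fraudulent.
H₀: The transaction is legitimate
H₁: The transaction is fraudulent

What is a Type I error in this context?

A Type I error (probability α) occurs when we reject a true H₀.
A Type II error (probability β) occurs when we fail to reject a false H₀.

Answer: Blocking a legitimate transaction as fraud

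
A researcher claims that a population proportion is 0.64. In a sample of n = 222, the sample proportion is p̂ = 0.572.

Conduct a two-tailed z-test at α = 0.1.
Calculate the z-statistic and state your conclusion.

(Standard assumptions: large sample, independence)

Answer: z = -2.1108, reject H₀

Derivation:
H₀: p = 0.64, H₁: p ≠ 0.64
Standard error: SE = √(p₀(1-p₀)/n) = √(0.64×0.36/222) = 0.032215
z-statistic: z = (p̂ - p₀)/SE = (0.572 - 0.64)/0.032215 = -2.1108
Critical value: z_0.05 = ±1.645
p-value = 0.0348
Decision: reject H₀ at α = 0.1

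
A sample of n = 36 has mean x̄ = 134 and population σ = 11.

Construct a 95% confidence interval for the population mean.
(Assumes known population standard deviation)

Confidence level: 95%, α = 0.05
z_0.025 = 1.960
SE = σ/√n = 11/√36 = 1.8333
Margin of error = 1.960 × 1.8333 = 3.5933
CI: x̄ ± margin = 134 ± 3.5933
CI: (130.4067, 137.5933)

Answer: (130.4067, 137.5933)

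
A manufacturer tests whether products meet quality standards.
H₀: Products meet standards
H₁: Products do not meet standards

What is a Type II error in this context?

Type I error: rejecting H₀ when it is actually true (false positive).
Type II error: failing to reject H₀ when H₁ is actually true (false negative).

Answer: Accepting products as meeting standards when they don't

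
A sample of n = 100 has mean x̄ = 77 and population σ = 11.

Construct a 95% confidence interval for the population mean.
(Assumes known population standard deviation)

Confidence level: 95%, α = 0.05
z_0.025 = 1.960
SE = σ/√n = 11/√100 = 1.1000
Margin of error = 1.960 × 1.1000 = 2.1560
CI: x̄ ± margin = 77 ± 2.1560
CI: (74.8440, 79.1560)

Answer: (74.8440, 79.1560)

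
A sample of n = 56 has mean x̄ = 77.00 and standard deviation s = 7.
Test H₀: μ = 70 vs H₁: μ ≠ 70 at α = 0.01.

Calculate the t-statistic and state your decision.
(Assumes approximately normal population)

df = n - 1 = 55
SE = s/√n = 7/√56 = 0.9354
t = (x̄ - μ₀)/SE = (77.00 - 70)/0.9354 = 7.4834
Critical value: t_{0.005,55} = ±2.668
p-value < 0.0001
Decision: reject H₀

Answer: t = 7.4834, reject H₀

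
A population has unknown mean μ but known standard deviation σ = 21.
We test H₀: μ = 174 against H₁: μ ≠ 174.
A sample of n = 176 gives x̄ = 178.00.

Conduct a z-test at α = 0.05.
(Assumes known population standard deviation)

Standard error: SE = σ/√n = 21/√176 = 1.5829
z-statistic: z = (x̄ - μ₀)/SE = (178.00 - 174)/1.5829 = 2.5270
Critical value: ±1.960
p-value = 0.0115
Decision: reject H₀

Answer: z = 2.5270, reject H₀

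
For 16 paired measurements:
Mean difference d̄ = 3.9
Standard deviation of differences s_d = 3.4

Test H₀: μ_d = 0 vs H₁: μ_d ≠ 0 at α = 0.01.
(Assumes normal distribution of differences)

df = n - 1 = 15
SE = s_d/√n = 3.4/√16 = 0.8500
t = d̄/SE = 3.9/0.8500 = 4.5882
Critical value: t_{0.005,15} = ±2.947
p-value ≈ 0.0004
Decision: reject H₀

Answer: t = 4.5882, reject H₀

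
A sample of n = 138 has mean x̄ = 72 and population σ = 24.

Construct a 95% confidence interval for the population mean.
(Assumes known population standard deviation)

Answer: (67.9957, 76.0043)

Derivation:
Confidence level: 95%, α = 0.05
z_0.025 = 1.960
SE = σ/√n = 24/√138 = 2.0430
Margin of error = 1.960 × 2.0430 = 4.0043
CI: x̄ ± margin = 72 ± 4.0043
CI: (67.9957, 76.0043)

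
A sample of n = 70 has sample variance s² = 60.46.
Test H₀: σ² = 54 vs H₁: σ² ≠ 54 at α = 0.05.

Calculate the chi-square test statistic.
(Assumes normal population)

Answer: χ² = 77.2544, fail to reject H₀

Derivation:
df = n - 1 = 69
χ² = (n-1)s²/σ₀² = 69×60.46/54 = 77.2544
Critical values: χ²_{0.975,69} = 47.924, χ²_{0.025,69} = 93.856
Rejection region: χ² < 47.924 or χ² > 93.856
Decision: fail to reject H₀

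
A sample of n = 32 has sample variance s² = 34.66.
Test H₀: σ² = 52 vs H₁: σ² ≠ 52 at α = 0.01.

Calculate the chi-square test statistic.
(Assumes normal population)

Answer: χ² = 20.6627, fail to reject H₀

Derivation:
df = n - 1 = 31
χ² = (n-1)s²/σ₀² = 31×34.66/52 = 20.6627
Critical values: χ²_{0.995,31} = 14.458, χ²_{0.005,31} = 55.003
Rejection region: χ² < 14.458 or χ² > 55.003
Decision: fail to reject H₀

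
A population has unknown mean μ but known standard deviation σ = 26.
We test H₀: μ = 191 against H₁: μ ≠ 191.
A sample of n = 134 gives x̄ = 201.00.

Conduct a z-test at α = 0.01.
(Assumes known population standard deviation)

Standard error: SE = σ/√n = 26/√134 = 2.2461
z-statistic: z = (x̄ - μ₀)/SE = (201.00 - 191)/2.2461 = 4.4522
Critical value: ±2.576
p-value < 0.0001
Decision: reject H₀

Answer: z = 4.4522, reject H₀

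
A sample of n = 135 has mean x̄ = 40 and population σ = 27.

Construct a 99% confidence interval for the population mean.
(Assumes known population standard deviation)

Confidence level: 99%, α = 0.01
z_0.005 = 2.576
SE = σ/√n = 27/√135 = 2.3238
Margin of error = 2.576 × 2.3238 = 5.9861
CI: x̄ ± margin = 40 ± 5.9861
CI: (34.0139, 45.9861)

Answer: (34.0139, 45.9861)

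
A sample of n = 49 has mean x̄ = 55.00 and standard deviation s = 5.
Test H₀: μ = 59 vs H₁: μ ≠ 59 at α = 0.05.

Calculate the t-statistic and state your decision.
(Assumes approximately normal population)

Answer: t = -5.5999, reject H₀

Derivation:
df = n - 1 = 48
SE = s/√n = 5/√49 = 0.7143
t = (x̄ - μ₀)/SE = (55.00 - 59)/0.7143 = -5.5999
Critical value: t_{0.025,48} = ±2.011
p-value < 0.0001
Decision: reject H₀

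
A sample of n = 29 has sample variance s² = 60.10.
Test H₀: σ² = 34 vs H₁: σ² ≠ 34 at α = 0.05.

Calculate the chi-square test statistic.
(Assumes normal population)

Answer: χ² = 49.4941, reject H₀

Derivation:
df = n - 1 = 28
χ² = (n-1)s²/σ₀² = 28×60.10/34 = 49.4941
Critical values: χ²_{0.975,28} = 15.308, χ²_{0.025,28} = 44.461
Rejection region: χ² < 15.308 or χ² > 44.461
Decision: reject H₀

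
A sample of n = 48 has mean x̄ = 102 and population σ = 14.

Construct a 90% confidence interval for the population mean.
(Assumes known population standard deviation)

Confidence level: 90%, α = 0.1
z_0.05 = 1.645
SE = σ/√n = 14/√48 = 2.0207
Margin of error = 1.645 × 2.0207 = 3.3241
CI: x̄ ± margin = 102 ± 3.3241
CI: (98.6759, 105.3241)

Answer: (98.6759, 105.3241)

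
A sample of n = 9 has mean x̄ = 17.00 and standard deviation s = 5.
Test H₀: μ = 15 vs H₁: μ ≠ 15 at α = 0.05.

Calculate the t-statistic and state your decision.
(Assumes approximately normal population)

df = n - 1 = 8
SE = s/√n = 5/√9 = 1.6667
t = (x̄ - μ₀)/SE = (17.00 - 15)/1.6667 = 1.2000
Critical value: t_{0.025,8} = ±2.306
p-value ≈ 0.2645
Decision: fail to reject H₀

Answer: t = 1.2000, fail to reject H₀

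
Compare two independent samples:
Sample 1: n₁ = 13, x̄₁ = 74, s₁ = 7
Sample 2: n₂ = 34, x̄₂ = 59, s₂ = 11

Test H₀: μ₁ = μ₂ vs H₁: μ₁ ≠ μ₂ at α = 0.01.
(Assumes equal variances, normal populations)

Pooled variance: s²_p = [12×7² + 33×11²]/(45) = 101.8000
s_p = 10.0896
SE = s_p×√(1/n₁ + 1/n₂) = 10.0896×√(1/13 + 1/34) = 3.2901
t = (x̄₁ - x̄₂)/SE = (74 - 59)/3.2901 = 4.5591
df = 45, t-critical = ±2.690
Decision: reject H₀

Answer: t = 4.5591, reject H₀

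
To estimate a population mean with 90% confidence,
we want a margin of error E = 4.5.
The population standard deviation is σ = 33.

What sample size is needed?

Answer: n = 146

Derivation:
z_0.05 = 1.645
n = (z×σ/E)² = (1.645×33/4.5)²
n = 145.5240
Round up: n = 146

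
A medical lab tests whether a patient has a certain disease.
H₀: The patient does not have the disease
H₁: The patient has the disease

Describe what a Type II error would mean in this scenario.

Type I error: rejecting H₀ when it is actually true (false positive).
Type II error: failing to reject H₀ when H₁ is actually true (false negative).

Answer: Failing to diagnose a patient who actually has the disease (false negative)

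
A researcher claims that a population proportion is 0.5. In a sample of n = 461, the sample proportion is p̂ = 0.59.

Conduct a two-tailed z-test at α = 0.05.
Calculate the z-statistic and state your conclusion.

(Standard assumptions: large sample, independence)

H₀: p = 0.5, H₁: p ≠ 0.5
Standard error: SE = √(p₀(1-p₀)/n) = √(0.5×0.5/461) = 0.023287
z-statistic: z = (p̂ - p₀)/SE = (0.59 - 0.5)/0.023287 = 3.8648
Critical value: z_0.025 = ±1.960
p-value = 0.0001
Decision: reject H₀ at α = 0.05

Answer: z = 3.8648, reject H₀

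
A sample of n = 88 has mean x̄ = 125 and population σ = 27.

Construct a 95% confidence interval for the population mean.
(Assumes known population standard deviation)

Confidence level: 95%, α = 0.05
z_0.025 = 1.960
SE = σ/√n = 27/√88 = 2.8782
Margin of error = 1.960 × 2.8782 = 5.6413
CI: x̄ ± margin = 125 ± 5.6413
CI: (119.3587, 130.6413)

Answer: (119.3587, 130.6413)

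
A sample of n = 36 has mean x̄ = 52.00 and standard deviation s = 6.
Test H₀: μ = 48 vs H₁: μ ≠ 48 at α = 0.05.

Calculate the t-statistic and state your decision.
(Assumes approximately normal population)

df = n - 1 = 35
SE = s/√n = 6/√36 = 1.0000
t = (x̄ - μ₀)/SE = (52.00 - 48)/1.0000 = 4.0000
Critical value: t_{0.025,35} = ±2.030
p-value ≈ 0.0003
Decision: reject H₀

Answer: t = 4.0000, reject H₀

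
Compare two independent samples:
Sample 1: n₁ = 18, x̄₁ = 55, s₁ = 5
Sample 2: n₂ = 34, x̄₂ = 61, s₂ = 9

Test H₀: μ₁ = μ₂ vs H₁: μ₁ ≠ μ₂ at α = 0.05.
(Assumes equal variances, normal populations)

Answer: t = -2.6149, reject H₀

Derivation:
Pooled variance: s²_p = [17×5² + 33×9²]/(50) = 61.9600
s_p = 7.8715
SE = s_p×√(1/n₁ + 1/n₂) = 7.8715×√(1/18 + 1/34) = 2.2945
t = (x̄₁ - x̄₂)/SE = (55 - 61)/2.2945 = -2.6149
df = 50, t-critical = ±2.009
Decision: reject H₀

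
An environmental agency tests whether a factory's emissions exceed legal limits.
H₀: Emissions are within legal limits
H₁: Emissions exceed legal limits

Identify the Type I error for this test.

Answer: Citing a compliant factory for excess emissions

Derivation:
Type I error: rejecting H₀ when it is actually true (false positive).
Type II error: failing to reject H₀ when H₁ is actually true (false negative).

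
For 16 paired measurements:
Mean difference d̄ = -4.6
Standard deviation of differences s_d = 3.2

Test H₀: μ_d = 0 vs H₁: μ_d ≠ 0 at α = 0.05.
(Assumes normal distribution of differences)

Answer: t = -5.7500, reject H₀

Derivation:
df = n - 1 = 15
SE = s_d/√n = 3.2/√16 = 0.8000
t = d̄/SE = -4.6/0.8000 = -5.7500
Critical value: t_{0.025,15} = ±2.131
p-value < 0.0001
Decision: reject H₀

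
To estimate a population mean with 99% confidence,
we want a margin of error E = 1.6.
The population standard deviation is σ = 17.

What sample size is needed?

Answer: n = 750

Derivation:
z_0.005 = 2.576
n = (z×σ/E)² = (2.576×17/1.6)²
n = 749.1169
Round up: n = 750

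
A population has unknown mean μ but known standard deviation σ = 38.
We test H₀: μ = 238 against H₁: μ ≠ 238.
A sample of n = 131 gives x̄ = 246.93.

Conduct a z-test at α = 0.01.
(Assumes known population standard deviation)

Standard error: SE = σ/√n = 38/√131 = 3.3201
z-statistic: z = (x̄ - μ₀)/SE = (246.93 - 238)/3.3201 = 2.6897
Critical value: ±2.576
p-value = 0.0072
Decision: reject H₀

Answer: z = 2.6897, reject H₀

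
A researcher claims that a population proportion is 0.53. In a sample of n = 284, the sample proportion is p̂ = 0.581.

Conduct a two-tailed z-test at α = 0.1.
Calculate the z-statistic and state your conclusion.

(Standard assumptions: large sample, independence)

Answer: z = 1.7220, reject H₀

Derivation:
H₀: p = 0.53, H₁: p ≠ 0.53
Standard error: SE = √(p₀(1-p₀)/n) = √(0.53×0.47/284) = 0.029616
z-statistic: z = (p̂ - p₀)/SE = (0.581 - 0.53)/0.029616 = 1.7220
Critical value: z_0.05 = ±1.645
p-value = 0.0851
Decision: reject H₀ at α = 0.1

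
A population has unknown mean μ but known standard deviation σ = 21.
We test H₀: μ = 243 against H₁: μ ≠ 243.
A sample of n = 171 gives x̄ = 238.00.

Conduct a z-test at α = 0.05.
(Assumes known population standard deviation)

Answer: z = -3.1135, reject H₀

Derivation:
Standard error: SE = σ/√n = 21/√171 = 1.6059
z-statistic: z = (x̄ - μ₀)/SE = (238.00 - 243)/1.6059 = -3.1135
Critical value: ±1.960
p-value = 0.0018
Decision: reject H₀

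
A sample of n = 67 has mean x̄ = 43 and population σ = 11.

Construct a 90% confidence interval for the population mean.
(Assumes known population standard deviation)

Answer: (40.7893, 45.2107)

Derivation:
Confidence level: 90%, α = 0.1
z_0.05 = 1.645
SE = σ/√n = 11/√67 = 1.3439
Margin of error = 1.645 × 1.3439 = 2.2107
CI: x̄ ± margin = 43 ± 2.2107
CI: (40.7893, 45.2107)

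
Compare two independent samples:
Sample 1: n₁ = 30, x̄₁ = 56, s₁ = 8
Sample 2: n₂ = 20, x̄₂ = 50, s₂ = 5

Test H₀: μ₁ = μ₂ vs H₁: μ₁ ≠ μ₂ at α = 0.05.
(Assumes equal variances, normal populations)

Answer: t = 2.9826, reject H₀

Derivation:
Pooled variance: s²_p = [29×8² + 19×5²]/(48) = 48.5625
s_p = 6.9687
SE = s_p×√(1/n₁ + 1/n₂) = 6.9687×√(1/30 + 1/20) = 2.0117
t = (x̄₁ - x̄₂)/SE = (56 - 50)/2.0117 = 2.9826
df = 48, t-critical = ±2.011
Decision: reject H₀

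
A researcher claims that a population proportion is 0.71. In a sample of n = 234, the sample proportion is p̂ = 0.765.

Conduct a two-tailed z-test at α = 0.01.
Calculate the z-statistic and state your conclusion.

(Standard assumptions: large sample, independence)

Answer: z = 1.8542, fail to reject H₀

Derivation:
H₀: p = 0.71, H₁: p ≠ 0.71
Standard error: SE = √(p₀(1-p₀)/n) = √(0.71×0.29/234) = 0.029663
z-statistic: z = (p̂ - p₀)/SE = (0.765 - 0.71)/0.029663 = 1.8542
Critical value: z_0.005 = ±2.576
p-value = 0.0637
Decision: fail to reject H₀ at α = 0.01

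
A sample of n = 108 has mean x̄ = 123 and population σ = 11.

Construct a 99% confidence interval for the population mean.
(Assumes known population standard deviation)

Answer: (120.2733, 125.7267)

Derivation:
Confidence level: 99%, α = 0.01
z_0.005 = 2.576
SE = σ/√n = 11/√108 = 1.0585
Margin of error = 2.576 × 1.0585 = 2.7267
CI: x̄ ± margin = 123 ± 2.7267
CI: (120.2733, 125.7267)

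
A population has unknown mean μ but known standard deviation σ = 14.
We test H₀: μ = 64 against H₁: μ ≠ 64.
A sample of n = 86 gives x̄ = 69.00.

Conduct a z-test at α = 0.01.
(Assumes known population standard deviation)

Answer: z = 3.3119, reject H₀

Derivation:
Standard error: SE = σ/√n = 14/√86 = 1.5097
z-statistic: z = (x̄ - μ₀)/SE = (69.00 - 64)/1.5097 = 3.3119
Critical value: ±2.576
p-value = 0.0009
Decision: reject H₀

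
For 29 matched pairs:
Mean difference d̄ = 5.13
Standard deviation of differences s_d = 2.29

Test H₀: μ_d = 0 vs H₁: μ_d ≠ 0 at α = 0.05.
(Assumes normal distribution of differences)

Answer: t = 12.0649, reject H₀

Derivation:
df = n - 1 = 28
SE = s_d/√n = 2.29/√29 = 0.4252
t = d̄/SE = 5.13/0.4252 = 12.0649
Critical value: t_{0.025,28} = ±2.048
p-value < 0.0001
Decision: reject H₀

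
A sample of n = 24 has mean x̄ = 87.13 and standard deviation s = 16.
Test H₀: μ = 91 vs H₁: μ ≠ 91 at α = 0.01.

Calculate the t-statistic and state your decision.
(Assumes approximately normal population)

Answer: t = -1.1849, fail to reject H₀

Derivation:
df = n - 1 = 23
SE = s/√n = 16/√24 = 3.2660
t = (x̄ - μ₀)/SE = (87.13 - 91)/3.2660 = -1.1849
Critical value: t_{0.005,23} = ±2.807
p-value ≈ 0.2482
Decision: fail to reject H₀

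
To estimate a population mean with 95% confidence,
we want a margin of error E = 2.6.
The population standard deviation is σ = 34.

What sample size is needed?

Answer: n = 657

Derivation:
z_0.025 = 1.960
n = (z×σ/E)² = (1.960×34/2.6)²
n = 656.9363
Round up: n = 657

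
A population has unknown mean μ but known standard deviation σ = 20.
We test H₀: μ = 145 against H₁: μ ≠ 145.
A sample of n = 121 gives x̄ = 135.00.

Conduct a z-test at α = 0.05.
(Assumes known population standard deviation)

Answer: z = -5.4999, reject H₀

Derivation:
Standard error: SE = σ/√n = 20/√121 = 1.8182
z-statistic: z = (x̄ - μ₀)/SE = (135.00 - 145)/1.8182 = -5.4999
Critical value: ±1.960
p-value < 0.0001
Decision: reject H₀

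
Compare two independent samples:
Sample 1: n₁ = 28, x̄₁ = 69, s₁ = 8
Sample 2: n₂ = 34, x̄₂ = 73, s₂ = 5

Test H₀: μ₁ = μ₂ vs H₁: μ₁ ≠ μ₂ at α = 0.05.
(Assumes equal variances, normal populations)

Pooled variance: s²_p = [27×8² + 33×5²]/(60) = 42.5500
s_p = 6.5230
SE = s_p×√(1/n₁ + 1/n₂) = 6.5230×√(1/28 + 1/34) = 1.6647
t = (x̄₁ - x̄₂)/SE = (69 - 73)/1.6647 = -2.4028
df = 60, t-critical = ±2.000
Decision: reject H₀

Answer: t = -2.4028, reject H₀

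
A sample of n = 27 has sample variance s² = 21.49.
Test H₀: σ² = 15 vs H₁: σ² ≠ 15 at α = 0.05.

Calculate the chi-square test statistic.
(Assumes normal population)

Answer: χ² = 37.2493, fail to reject H₀

Derivation:
df = n - 1 = 26
χ² = (n-1)s²/σ₀² = 26×21.49/15 = 37.2493
Critical values: χ²_{0.975,26} = 13.844, χ²_{0.025,26} = 41.923
Rejection region: χ² < 13.844 or χ² > 41.923
Decision: fail to reject H₀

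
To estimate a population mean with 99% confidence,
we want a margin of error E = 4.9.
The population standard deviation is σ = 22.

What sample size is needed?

z_0.005 = 2.576
n = (z×σ/E)² = (2.576×22/4.9)²
n = 133.7657
Round up: n = 134

Answer: n = 134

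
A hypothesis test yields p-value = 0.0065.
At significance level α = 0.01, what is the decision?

Compare p-value to α:
0.0065 < 0.01
Decision: reject H₀

Answer: reject H₀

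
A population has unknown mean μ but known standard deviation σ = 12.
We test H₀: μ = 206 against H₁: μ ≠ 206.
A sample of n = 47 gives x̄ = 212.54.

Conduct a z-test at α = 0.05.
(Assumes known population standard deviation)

Answer: z = 3.7363, reject H₀

Derivation:
Standard error: SE = σ/√n = 12/√47 = 1.7504
z-statistic: z = (x̄ - μ₀)/SE = (212.54 - 206)/1.7504 = 3.7363
Critical value: ±1.960
p-value = 0.0002
Decision: reject H₀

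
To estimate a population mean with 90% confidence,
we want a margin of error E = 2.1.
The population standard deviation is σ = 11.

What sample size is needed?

Answer: n = 75

Derivation:
z_0.05 = 1.645
n = (z×σ/E)² = (1.645×11/2.1)²
n = 74.2469
Round up: n = 75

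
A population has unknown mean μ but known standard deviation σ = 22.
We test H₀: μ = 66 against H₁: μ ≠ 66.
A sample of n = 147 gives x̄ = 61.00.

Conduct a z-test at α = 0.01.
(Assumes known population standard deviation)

Answer: z = -2.7556, reject H₀

Derivation:
Standard error: SE = σ/√n = 22/√147 = 1.8145
z-statistic: z = (x̄ - μ₀)/SE = (61.00 - 66)/1.8145 = -2.7556
Critical value: ±2.576
p-value = 0.0059
Decision: reject H₀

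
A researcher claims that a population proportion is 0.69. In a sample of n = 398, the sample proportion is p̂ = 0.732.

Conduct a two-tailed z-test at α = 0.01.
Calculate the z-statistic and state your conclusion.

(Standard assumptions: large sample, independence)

Answer: z = 1.8117, fail to reject H₀

Derivation:
H₀: p = 0.69, H₁: p ≠ 0.69
Standard error: SE = √(p₀(1-p₀)/n) = √(0.69×0.31/398) = 0.023183
z-statistic: z = (p̂ - p₀)/SE = (0.732 - 0.69)/0.023183 = 1.8117
Critical value: z_0.005 = ±2.576
p-value = 0.0700
Decision: fail to reject H₀ at α = 0.01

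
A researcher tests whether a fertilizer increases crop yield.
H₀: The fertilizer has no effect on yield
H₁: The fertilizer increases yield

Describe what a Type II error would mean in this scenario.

Type I error: rejecting H₀ when it is actually true (false positive).
Type II error: failing to reject H₀ when H₁ is actually true (false negative).

Answer: Failing to recommend an effective fertilizer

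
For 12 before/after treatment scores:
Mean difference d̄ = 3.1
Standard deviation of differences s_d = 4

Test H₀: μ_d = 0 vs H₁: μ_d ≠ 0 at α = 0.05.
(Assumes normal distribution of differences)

Answer: t = 2.6847, reject H₀

Derivation:
df = n - 1 = 11
SE = s_d/√n = 4/√12 = 1.1547
t = d̄/SE = 3.1/1.1547 = 2.6847
Critical value: t_{0.025,11} = ±2.201
p-value ≈ 0.0212
Decision: reject H₀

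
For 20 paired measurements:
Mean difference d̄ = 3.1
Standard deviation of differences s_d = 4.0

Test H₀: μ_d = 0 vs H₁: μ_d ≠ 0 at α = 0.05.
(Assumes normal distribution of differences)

df = n - 1 = 19
SE = s_d/√n = 4.0/√20 = 0.8944
t = d̄/SE = 3.1/0.8944 = 3.4660
Critical value: t_{0.025,19} = ±2.093
p-value ≈ 0.0026
Decision: reject H₀

Answer: t = 3.4660, reject H₀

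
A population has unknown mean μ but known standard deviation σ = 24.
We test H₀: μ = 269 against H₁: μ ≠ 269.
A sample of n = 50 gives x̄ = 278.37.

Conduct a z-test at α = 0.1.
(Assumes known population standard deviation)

Answer: z = 2.7607, reject H₀

Derivation:
Standard error: SE = σ/√n = 24/√50 = 3.3941
z-statistic: z = (x̄ - μ₀)/SE = (278.37 - 269)/3.3941 = 2.7607
Critical value: ±1.645
p-value = 0.0058
Decision: reject H₀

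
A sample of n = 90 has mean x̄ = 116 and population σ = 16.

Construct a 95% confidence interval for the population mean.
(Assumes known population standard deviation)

Answer: (112.6945, 119.3055)

Derivation:
Confidence level: 95%, α = 0.05
z_0.025 = 1.960
SE = σ/√n = 16/√90 = 1.6865
Margin of error = 1.960 × 1.6865 = 3.3055
CI: x̄ ± margin = 116 ± 3.3055
CI: (112.6945, 119.3055)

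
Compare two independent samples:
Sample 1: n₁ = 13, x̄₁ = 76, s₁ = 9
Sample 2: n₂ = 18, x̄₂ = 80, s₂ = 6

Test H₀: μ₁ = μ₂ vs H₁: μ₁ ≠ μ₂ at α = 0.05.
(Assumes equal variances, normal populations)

Answer: t = -1.4870, fail to reject H₀

Derivation:
Pooled variance: s²_p = [12×9² + 17×6²]/(29) = 54.6207
s_p = 7.3906
SE = s_p×√(1/n₁ + 1/n₂) = 7.3906×√(1/13 + 1/18) = 2.6900
t = (x̄₁ - x̄₂)/SE = (76 - 80)/2.6900 = -1.4870
df = 29, t-critical = ±2.045
Decision: fail to reject H₀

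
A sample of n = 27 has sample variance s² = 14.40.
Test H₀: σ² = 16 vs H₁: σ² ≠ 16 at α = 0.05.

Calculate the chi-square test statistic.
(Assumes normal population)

df = n - 1 = 26
χ² = (n-1)s²/σ₀² = 26×14.40/16 = 23.4000
Critical values: χ²_{0.975,26} = 13.844, χ²_{0.025,26} = 41.923
Rejection region: χ² < 13.844 or χ² > 41.923
Decision: fail to reject H₀

Answer: χ² = 23.4000, fail to reject H₀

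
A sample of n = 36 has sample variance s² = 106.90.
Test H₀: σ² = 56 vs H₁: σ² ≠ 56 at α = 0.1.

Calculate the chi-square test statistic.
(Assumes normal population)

Answer: χ² = 66.8125, reject H₀

Derivation:
df = n - 1 = 35
χ² = (n-1)s²/σ₀² = 35×106.90/56 = 66.8125
Critical values: χ²_{0.95,35} = 22.465, χ²_{0.05,35} = 49.802
Rejection region: χ² < 22.465 or χ² > 49.802
Decision: reject H₀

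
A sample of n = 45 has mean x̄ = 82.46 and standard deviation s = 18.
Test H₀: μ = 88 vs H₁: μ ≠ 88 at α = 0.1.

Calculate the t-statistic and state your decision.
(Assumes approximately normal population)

Answer: t = -2.0646, reject H₀

Derivation:
df = n - 1 = 44
SE = s/√n = 18/√45 = 2.6833
t = (x̄ - μ₀)/SE = (82.46 - 88)/2.6833 = -2.0646
Critical value: t_{0.05,44} = ±1.680
p-value ≈ 0.0449
Decision: reject H₀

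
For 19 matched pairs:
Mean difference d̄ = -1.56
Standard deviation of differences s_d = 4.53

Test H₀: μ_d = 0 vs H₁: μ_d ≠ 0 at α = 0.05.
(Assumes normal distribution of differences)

df = n - 1 = 18
SE = s_d/√n = 4.53/√19 = 1.0393
t = d̄/SE = -1.56/1.0393 = -1.5010
Critical value: t_{0.025,18} = ±2.101
p-value ≈ 0.1507
Decision: fail to reject H₀

Answer: t = -1.5010, fail to reject H₀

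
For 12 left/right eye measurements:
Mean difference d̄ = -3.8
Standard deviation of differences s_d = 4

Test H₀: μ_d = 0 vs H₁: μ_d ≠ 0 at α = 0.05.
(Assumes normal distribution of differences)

df = n - 1 = 11
SE = s_d/√n = 4/√12 = 1.1547
t = d̄/SE = -3.8/1.1547 = -3.2909
Critical value: t_{0.025,11} = ±2.201
p-value ≈ 0.0072
Decision: reject H₀

Answer: t = -3.2909, reject H₀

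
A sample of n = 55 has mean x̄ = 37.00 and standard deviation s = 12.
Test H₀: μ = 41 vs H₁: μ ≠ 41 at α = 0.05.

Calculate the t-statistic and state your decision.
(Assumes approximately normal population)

Answer: t = -2.4720, reject H₀

Derivation:
df = n - 1 = 54
SE = s/√n = 12/√55 = 1.6181
t = (x̄ - μ₀)/SE = (37.00 - 41)/1.6181 = -2.4720
Critical value: t_{0.025,54} = ±2.005
p-value ≈ 0.0166
Decision: reject H₀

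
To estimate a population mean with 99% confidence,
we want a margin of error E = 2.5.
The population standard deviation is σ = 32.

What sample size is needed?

z_0.005 = 2.576
n = (z×σ/E)² = (2.576×32/2.5)²
n = 1087.2055
Round up: n = 1088

Answer: n = 1088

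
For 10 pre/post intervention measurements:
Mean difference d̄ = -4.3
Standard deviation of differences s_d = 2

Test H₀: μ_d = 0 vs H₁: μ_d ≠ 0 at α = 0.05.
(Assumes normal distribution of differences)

Answer: t = -6.7984, reject H₀

Derivation:
df = n - 1 = 9
SE = s_d/√n = 2/√10 = 0.6325
t = d̄/SE = -4.3/0.6325 = -6.7984
Critical value: t_{0.025,9} = ±2.262
p-value ≈ 0.0001
Decision: reject H₀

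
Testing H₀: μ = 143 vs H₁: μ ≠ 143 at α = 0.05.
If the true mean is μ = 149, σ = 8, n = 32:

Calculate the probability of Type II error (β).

Answer: β ≈ 0.0112

Derivation:
SE = σ/√n = 8/√32 = 1.4142
Critical values: μ₀ ± z_0.025×SE = 143 ± 1.960×1.4142
Acceptance region: (140.2282, 145.7718)
Under H₁ (μ = 149): z_high = (145.7718 - 149)/1.4142 = -2.2827, z_low = (140.2282 - 149)/1.4142 = -6.2027
β = P(not reject | H₁) = Φ(-2.2827) - Φ(-6.2027) ≈ 0.0112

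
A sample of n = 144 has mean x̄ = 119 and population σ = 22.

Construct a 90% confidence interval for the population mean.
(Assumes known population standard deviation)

Answer: (115.9842, 122.0158)

Derivation:
Confidence level: 90%, α = 0.1
z_0.05 = 1.645
SE = σ/√n = 22/√144 = 1.8333
Margin of error = 1.645 × 1.8333 = 3.0158
CI: x̄ ± margin = 119 ± 3.0158
CI: (115.9842, 122.0158)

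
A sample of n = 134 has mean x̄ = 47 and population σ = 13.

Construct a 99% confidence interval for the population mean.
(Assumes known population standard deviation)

Answer: (44.1072, 49.8928)

Derivation:
Confidence level: 99%, α = 0.01
z_0.005 = 2.576
SE = σ/√n = 13/√134 = 1.1230
Margin of error = 2.576 × 1.1230 = 2.8928
CI: x̄ ± margin = 47 ± 2.8928
CI: (44.1072, 49.8928)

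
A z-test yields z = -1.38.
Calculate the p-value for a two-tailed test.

Answer: p-value ≈ 0.1676

Derivation:
For z = -1.38:
p = 2×P(Z > |-1.38|) = 2×(1 - Φ(1.38)) = 0.1676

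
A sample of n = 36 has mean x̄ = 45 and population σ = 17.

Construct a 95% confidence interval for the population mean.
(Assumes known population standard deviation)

Answer: (39.4467, 50.5533)

Derivation:
Confidence level: 95%, α = 0.05
z_0.025 = 1.960
SE = σ/√n = 17/√36 = 2.8333
Margin of error = 1.960 × 2.8333 = 5.5533
CI: x̄ ± margin = 45 ± 5.5533
CI: (39.4467, 50.5533)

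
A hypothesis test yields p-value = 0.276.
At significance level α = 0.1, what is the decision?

Answer: fail to reject H₀

Derivation:
Compare p-value to α:
0.276 ≥ 0.1
Decision: fail to reject H₀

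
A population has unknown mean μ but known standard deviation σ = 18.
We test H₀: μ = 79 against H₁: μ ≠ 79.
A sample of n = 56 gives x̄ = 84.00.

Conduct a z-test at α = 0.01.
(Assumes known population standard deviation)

Standard error: SE = σ/√n = 18/√56 = 2.4054
z-statistic: z = (x̄ - μ₀)/SE = (84.00 - 79)/2.4054 = 2.0787
Critical value: ±2.576
p-value = 0.0376
Decision: fail to reject H₀

Answer: z = 2.0787, fail to reject H₀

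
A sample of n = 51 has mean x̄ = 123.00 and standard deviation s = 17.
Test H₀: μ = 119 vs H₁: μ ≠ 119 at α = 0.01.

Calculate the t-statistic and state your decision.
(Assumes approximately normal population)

df = n - 1 = 50
SE = s/√n = 17/√51 = 2.3805
t = (x̄ - μ₀)/SE = (123.00 - 119)/2.3805 = 1.6803
Critical value: t_{0.005,50} = ±2.678
p-value ≈ 0.0991
Decision: fail to reject H₀

Answer: t = 1.6803, fail to reject H₀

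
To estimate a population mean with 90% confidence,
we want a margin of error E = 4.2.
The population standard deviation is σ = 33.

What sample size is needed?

Answer: n = 168

Derivation:
z_0.05 = 1.645
n = (z×σ/E)² = (1.645×33/4.2)²
n = 167.0556
Round up: n = 168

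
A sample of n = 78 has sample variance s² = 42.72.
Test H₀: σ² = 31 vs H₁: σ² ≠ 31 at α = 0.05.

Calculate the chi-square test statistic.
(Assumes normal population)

df = n - 1 = 77
χ² = (n-1)s²/σ₀² = 77×42.72/31 = 106.1110
Critical values: χ²_{0.975,77} = 54.623, χ²_{0.025,77} = 103.158
Rejection region: χ² < 54.623 or χ² > 103.158
Decision: reject H₀

Answer: χ² = 106.1110, reject H₀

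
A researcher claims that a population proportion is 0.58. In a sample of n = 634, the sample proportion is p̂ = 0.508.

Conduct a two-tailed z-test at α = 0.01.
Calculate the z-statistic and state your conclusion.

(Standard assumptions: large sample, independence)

H₀: p = 0.58, H₁: p ≠ 0.58
Standard error: SE = √(p₀(1-p₀)/n) = √(0.58×0.42/634) = 0.019602
z-statistic: z = (p̂ - p₀)/SE = (0.508 - 0.58)/0.019602 = -3.6731
Critical value: z_0.005 = ±2.576
p-value = 0.0002
Decision: reject H₀ at α = 0.01

Answer: z = -3.6731, reject H₀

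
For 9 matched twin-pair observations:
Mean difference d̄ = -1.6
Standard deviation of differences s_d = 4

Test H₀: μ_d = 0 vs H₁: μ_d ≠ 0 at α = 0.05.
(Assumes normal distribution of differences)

df = n - 1 = 8
SE = s_d/√n = 4/√9 = 1.3333
t = d̄/SE = -1.6/1.3333 = -1.2000
Critical value: t_{0.025,8} = ±2.306
p-value ≈ 0.2645
Decision: fail to reject H₀

Answer: t = -1.2000, fail to reject H₀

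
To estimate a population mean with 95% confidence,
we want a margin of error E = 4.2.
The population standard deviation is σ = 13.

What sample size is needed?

Answer: n = 37

Derivation:
z_0.025 = 1.960
n = (z×σ/E)² = (1.960×13/4.2)²
n = 36.8044
Round up: n = 37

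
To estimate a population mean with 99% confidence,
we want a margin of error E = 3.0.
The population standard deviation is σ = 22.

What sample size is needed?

Answer: n = 357

Derivation:
z_0.005 = 2.576
n = (z×σ/E)² = (2.576×22/3.0)²
n = 356.8573
Round up: n = 357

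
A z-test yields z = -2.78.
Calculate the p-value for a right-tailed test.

For z = -2.78:
p = P(Z > -2.78) = 1 - Φ(-2.78) = 0.9973

Answer: p-value ≈ 0.9973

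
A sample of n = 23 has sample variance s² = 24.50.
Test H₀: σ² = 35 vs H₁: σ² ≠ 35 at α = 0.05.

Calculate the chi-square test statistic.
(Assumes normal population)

df = n - 1 = 22
χ² = (n-1)s²/σ₀² = 22×24.50/35 = 15.4000
Critical values: χ²_{0.975,22} = 10.982, χ²_{0.025,22} = 36.781
Rejection region: χ² < 10.982 or χ² > 36.781
Decision: fail to reject H₀

Answer: χ² = 15.4000, fail to reject H₀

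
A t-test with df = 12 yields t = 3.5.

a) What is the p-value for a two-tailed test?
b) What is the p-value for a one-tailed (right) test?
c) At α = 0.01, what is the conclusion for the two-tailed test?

Answer: a) 0.0044, b) 0.0022, c) reject H₀

Derivation:
Using t-distribution with df = 12:
a) Two-tailed: p = 2×P(T > 3.5) = 0.0044
b) One-tailed: p = P(T > 3.5) = 0.0022
c) 0.0044 < 0.01, reject H₀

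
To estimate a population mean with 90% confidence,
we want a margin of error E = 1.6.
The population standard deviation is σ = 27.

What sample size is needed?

z_0.05 = 1.645
n = (z×σ/E)² = (1.645×27/1.6)²
n = 770.5829
Round up: n = 771

Answer: n = 771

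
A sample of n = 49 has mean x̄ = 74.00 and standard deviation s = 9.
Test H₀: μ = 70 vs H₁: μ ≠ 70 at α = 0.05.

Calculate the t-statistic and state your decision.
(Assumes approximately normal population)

df = n - 1 = 48
SE = s/√n = 9/√49 = 1.2857
t = (x̄ - μ₀)/SE = (74.00 - 70)/1.2857 = 3.1111
Critical value: t_{0.025,48} = ±2.011
p-value ≈ 0.0031
Decision: reject H₀

Answer: t = 3.1111, reject H₀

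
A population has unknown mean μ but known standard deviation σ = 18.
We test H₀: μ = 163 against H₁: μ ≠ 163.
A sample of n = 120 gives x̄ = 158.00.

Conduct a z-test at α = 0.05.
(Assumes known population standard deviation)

Standard error: SE = σ/√n = 18/√120 = 1.6432
z-statistic: z = (x̄ - μ₀)/SE = (158.00 - 163)/1.6432 = -3.0428
Critical value: ±1.960
p-value = 0.0023
Decision: reject H₀

Answer: z = -3.0428, reject H₀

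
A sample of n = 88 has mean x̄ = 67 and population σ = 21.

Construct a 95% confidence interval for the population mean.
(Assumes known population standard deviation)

Answer: (62.6123, 71.3877)

Derivation:
Confidence level: 95%, α = 0.05
z_0.025 = 1.960
SE = σ/√n = 21/√88 = 2.2386
Margin of error = 1.960 × 2.2386 = 4.3877
CI: x̄ ± margin = 67 ± 4.3877
CI: (62.6123, 71.3877)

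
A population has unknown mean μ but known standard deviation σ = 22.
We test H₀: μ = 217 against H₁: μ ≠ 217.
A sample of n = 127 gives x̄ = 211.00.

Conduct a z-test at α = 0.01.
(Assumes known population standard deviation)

Answer: z = -3.0735, reject H₀

Derivation:
Standard error: SE = σ/√n = 22/√127 = 1.9522
z-statistic: z = (x̄ - μ₀)/SE = (211.00 - 217)/1.9522 = -3.0735
Critical value: ±2.576
p-value = 0.0021
Decision: reject H₀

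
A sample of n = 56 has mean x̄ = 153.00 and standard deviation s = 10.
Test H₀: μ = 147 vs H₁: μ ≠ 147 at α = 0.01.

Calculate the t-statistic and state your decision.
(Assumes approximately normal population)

df = n - 1 = 55
SE = s/√n = 10/√56 = 1.3363
t = (x̄ - μ₀)/SE = (153.00 - 147)/1.3363 = 4.4900
Critical value: t_{0.005,55} = ±2.668
p-value < 0.0001
Decision: reject H₀

Answer: t = 4.4900, reject H₀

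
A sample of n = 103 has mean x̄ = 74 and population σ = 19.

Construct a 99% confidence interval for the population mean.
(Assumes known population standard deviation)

Answer: (69.1775, 78.8225)

Derivation:
Confidence level: 99%, α = 0.01
z_0.005 = 2.576
SE = σ/√n = 19/√103 = 1.8721
Margin of error = 2.576 × 1.8721 = 4.8225
CI: x̄ ± margin = 74 ± 4.8225
CI: (69.1775, 78.8225)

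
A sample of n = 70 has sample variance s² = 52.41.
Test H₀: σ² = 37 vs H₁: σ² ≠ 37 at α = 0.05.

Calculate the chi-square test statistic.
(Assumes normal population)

df = n - 1 = 69
χ² = (n-1)s²/σ₀² = 69×52.41/37 = 97.7376
Critical values: χ²_{0.975,69} = 47.924, χ²_{0.025,69} = 93.856
Rejection region: χ² < 47.924 or χ² > 93.856
Decision: reject H₀

Answer: χ² = 97.7376, reject H₀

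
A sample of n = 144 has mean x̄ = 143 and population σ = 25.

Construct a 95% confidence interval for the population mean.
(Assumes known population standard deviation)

Answer: (138.9167, 147.0833)

Derivation:
Confidence level: 95%, α = 0.05
z_0.025 = 1.960
SE = σ/√n = 25/√144 = 2.0833
Margin of error = 1.960 × 2.0833 = 4.0833
CI: x̄ ± margin = 143 ± 4.0833
CI: (138.9167, 147.0833)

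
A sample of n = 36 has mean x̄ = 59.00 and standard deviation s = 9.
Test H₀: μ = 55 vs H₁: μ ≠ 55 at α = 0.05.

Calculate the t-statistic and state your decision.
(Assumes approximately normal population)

df = n - 1 = 35
SE = s/√n = 9/√36 = 1.5000
t = (x̄ - μ₀)/SE = (59.00 - 55)/1.5000 = 2.6667
Critical value: t_{0.025,35} = ±2.030
p-value ≈ 0.0115
Decision: reject H₀

Answer: t = 2.6667, reject H₀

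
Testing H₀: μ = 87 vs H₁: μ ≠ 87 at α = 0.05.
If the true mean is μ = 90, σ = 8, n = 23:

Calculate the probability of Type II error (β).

SE = σ/√n = 8/√23 = 1.6681
Critical values: μ₀ ± z_0.025×SE = 87 ± 1.960×1.6681
Acceptance region: (83.7305, 90.2695)
Under H₁ (μ = 90): z_high = (90.2695 - 90)/1.6681 = 0.1616, z_low = (83.7305 - 90)/1.6681 = -3.7585
β = P(not reject | H₁) = Φ(0.1616) - Φ(-3.7585) ≈ 0.5641

Answer: β ≈ 0.5641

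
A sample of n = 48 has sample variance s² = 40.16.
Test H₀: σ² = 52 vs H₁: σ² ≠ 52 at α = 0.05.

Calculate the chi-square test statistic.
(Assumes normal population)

Answer: χ² = 36.2985, fail to reject H₀

Derivation:
df = n - 1 = 47
χ² = (n-1)s²/σ₀² = 47×40.16/52 = 36.2985
Critical values: χ²_{0.975,47} = 29.956, χ²_{0.025,47} = 67.821
Rejection region: χ² < 29.956 or χ² > 67.821
Decision: fail to reject H₀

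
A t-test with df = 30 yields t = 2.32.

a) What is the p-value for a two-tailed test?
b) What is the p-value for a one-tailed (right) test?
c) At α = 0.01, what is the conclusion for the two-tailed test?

Answer: a) 0.0273, b) 0.0137, c) fail to reject H₀

Derivation:
Using t-distribution with df = 30:
a) Two-tailed: p = 2×P(T > 2.32) = 0.0273
b) One-tailed: p = P(T > 2.32) = 0.0137
c) 0.0273 ≥ 0.01, fail to reject H₀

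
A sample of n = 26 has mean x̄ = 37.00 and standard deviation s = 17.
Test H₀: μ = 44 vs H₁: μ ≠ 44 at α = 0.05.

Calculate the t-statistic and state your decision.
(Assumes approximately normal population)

df = n - 1 = 25
SE = s/√n = 17/√26 = 3.3340
t = (x̄ - μ₀)/SE = (37.00 - 44)/3.3340 = -2.0996
Critical value: t_{0.025,25} = ±2.060
p-value ≈ 0.0460
Decision: reject H₀

Answer: t = -2.0996, reject H₀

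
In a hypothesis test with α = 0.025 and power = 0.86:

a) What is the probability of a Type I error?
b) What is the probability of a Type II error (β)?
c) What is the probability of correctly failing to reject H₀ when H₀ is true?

Answer: a) 0.025, b) 0.14, c) 0.975

Derivation:
a) Type I error probability = α = 0.025
b) Power = P(reject H₀ | H₁ true) = 1 - β = 0.86, so Type II error probability = β = 1 - Power = 0.14
c) P(fail to reject H₀ | H₀ true) = 1 - α = 0.975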